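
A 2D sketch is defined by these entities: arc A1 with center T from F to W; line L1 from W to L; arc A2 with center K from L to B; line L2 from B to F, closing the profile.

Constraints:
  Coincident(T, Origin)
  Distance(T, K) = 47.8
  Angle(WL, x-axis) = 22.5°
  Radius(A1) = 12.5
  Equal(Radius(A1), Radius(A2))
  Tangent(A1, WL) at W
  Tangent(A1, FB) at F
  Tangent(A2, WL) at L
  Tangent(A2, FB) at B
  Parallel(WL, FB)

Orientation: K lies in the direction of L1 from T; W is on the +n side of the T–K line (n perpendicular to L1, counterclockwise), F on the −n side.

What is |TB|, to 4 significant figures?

49.41

Tangency of A1 to both parallel lines with radius 12.5 puts W and F at T ± 12.5·n: W = (-4.784, 11.55), F = (4.784, -11.55). Equal radii place L and B the same way about K: L = K + 12.5·n = (39.38, 29.84), B = K − 12.5·n = (48.94, 6.744). Then |TB| = |B − T| = 49.41.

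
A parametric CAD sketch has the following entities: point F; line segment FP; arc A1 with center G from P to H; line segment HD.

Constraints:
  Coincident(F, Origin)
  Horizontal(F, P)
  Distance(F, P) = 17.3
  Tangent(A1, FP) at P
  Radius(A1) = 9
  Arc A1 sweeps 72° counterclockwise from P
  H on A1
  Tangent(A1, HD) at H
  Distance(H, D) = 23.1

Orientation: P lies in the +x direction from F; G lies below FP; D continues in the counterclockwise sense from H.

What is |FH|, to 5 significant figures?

10.727

F is at the origin; F and P share the same y with |FP| = 17.3 and P on the +x side, so P = (17.300, 0.0000). Tangency of A1 to FP means the radius GP is perpendicular to FP, so G = P + (0, -9) = (17.300, -9.0000). On A1, P sits at bearing 90° from G; a 72° counterclockwise sweep puts H at bearing 162°, so H = G + 9.0·(cos 162°, sin 162°) = (8.7405, -6.2188). Then |FH| = |H − F| = 10.727.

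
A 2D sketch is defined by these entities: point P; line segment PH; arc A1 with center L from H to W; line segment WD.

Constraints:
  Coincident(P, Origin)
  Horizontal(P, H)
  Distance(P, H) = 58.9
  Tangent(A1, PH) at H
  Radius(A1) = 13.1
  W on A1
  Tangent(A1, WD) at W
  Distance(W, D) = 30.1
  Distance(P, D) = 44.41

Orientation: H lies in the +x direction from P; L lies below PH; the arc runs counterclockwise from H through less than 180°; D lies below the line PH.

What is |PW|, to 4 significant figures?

48.27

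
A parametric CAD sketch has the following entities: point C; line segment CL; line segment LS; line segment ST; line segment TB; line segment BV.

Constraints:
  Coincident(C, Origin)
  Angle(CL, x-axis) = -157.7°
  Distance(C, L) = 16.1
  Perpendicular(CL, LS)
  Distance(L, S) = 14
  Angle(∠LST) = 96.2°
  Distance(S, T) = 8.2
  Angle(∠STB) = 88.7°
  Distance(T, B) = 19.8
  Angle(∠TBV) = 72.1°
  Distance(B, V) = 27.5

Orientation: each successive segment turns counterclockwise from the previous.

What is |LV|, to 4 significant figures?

17.01

C is at the origin; CL runs at -157.7° with length 16.1, so L = (-14.90, -6.109). The perpendicularity gives LS at right angles to CL, so LS runs at -67.70°; with |LS| = 14.0, S = (-9.583, -19.06). ∠LST = 96.2° gives ST at 16.10° from the x-axis; with |ST| = 8.2, T = (-1.705, -16.79). ∠STB = 88.7° gives TB at 107.4° from the x-axis; with |TB| = 19.8, B = (-7.626, 2.106). ∠TBV = 72.1° gives BV at -144.7° from the x-axis; with |BV| = 27.5, V = (-30.07, -13.79). Then |LV| = |V − L| = 17.01.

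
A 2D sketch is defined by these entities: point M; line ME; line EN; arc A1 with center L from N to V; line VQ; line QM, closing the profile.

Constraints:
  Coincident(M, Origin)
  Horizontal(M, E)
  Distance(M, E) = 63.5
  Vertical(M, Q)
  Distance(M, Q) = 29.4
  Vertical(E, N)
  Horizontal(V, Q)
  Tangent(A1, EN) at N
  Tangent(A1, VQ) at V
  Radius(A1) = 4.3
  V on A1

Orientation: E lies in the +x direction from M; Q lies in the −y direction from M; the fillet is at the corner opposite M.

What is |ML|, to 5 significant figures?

64.301

MQ is vertical with |MQ| = 29.4 and Q on the −y side, so Q = (0.0000, -29.400). The virtual corner opposite M is at (63.500, -29.400). Since A1 is tangent to EN there, LN ⟂ EN and the tangent condition forces LV to be normal to VQ, with radius 4.3, so the center L sits 4.3 in from both sides at L = (59.200, -25.100). Then |ML| = |L − M| = 64.301.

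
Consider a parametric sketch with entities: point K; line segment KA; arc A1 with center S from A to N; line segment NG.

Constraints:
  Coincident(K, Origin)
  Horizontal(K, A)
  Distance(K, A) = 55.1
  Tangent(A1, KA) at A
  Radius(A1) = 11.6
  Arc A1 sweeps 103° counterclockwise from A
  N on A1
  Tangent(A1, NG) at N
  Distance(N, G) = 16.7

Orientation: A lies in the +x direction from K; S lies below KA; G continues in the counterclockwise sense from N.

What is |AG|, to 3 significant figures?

31.4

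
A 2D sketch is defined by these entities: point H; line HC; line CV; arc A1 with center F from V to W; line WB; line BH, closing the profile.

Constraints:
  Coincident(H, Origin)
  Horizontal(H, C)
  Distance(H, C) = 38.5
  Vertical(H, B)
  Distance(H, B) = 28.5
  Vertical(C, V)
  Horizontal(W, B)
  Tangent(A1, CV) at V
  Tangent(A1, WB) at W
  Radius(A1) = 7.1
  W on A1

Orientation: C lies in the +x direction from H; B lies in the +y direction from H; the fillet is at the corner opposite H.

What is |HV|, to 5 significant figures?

44.048

H is at the origin; HC is horizontal with |HC| = 38.5 and C on the +x side, so C = (38.500, 0.0000). HB is vertical with |HB| = 28.5 and B on the +y side, so B = (0.0000, 28.500). The virtual corner opposite H is at (38.500, 28.500). Tangency of A1 to CV means the radius FV is perpendicular to CV and A1 meets WB tangentially, so FW is at right angles to WB, with radius 7.1, so the center F sits 7.1 in from both sides at F = (31.400, 21.400). That places the tangent points at V = (38.500, 21.400) on CV and W = (31.400, 28.500) on WB. Then |HV| = |V − H| = 44.048.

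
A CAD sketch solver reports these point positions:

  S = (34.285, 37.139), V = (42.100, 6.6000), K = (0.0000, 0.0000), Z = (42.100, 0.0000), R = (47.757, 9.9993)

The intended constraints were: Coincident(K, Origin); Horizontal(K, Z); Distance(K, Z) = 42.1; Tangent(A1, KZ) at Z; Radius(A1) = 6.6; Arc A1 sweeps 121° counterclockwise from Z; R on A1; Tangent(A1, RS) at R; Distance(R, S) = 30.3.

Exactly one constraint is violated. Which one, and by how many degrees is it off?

Tangent(A1, RS) at R — off by 4.60°.

K = (0.00, 0.00) ✓; K.y = 0.00, Z.y = 0.00 ✓; |KZ| = 42.10 ✓; ∠(VZ, ZK) = 90.00° ✓; |VZ| = 6.600 ✓; bearing(V→R) − bearing(V→Z) = 121.0° ✓; |VR| = 6.600 ✓; ∠(VR, RS) = 94.60° ✗; |RS| = 30.30 ✓.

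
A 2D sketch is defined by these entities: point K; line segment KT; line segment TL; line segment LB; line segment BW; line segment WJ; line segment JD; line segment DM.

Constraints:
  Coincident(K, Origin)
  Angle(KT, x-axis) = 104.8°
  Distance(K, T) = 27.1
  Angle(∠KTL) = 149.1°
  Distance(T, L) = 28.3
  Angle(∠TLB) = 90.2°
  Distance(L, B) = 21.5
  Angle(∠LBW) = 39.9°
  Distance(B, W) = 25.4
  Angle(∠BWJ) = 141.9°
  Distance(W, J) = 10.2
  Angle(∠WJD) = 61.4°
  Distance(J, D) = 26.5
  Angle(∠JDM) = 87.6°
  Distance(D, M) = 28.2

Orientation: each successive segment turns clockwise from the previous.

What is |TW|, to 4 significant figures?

12.19

K is at the origin; KT runs at 104.8° with length 27.1, so T = (-6.923, 26.20). ∠KTL = 149.1° gives TL at 73.90° from the x-axis; with |TL| = 28.3, L = (0.9254, 53.39). ∠TLB = 90.2° gives LB at -15.90° from the x-axis; with |LB| = 21.5, B = (21.60, 47.50). ∠LBW = 39.9° gives BW at -156.0° from the x-axis; with |BW| = 25.4, W = (-1.601, 37.17). Then |TW| = |W − T| = 12.19.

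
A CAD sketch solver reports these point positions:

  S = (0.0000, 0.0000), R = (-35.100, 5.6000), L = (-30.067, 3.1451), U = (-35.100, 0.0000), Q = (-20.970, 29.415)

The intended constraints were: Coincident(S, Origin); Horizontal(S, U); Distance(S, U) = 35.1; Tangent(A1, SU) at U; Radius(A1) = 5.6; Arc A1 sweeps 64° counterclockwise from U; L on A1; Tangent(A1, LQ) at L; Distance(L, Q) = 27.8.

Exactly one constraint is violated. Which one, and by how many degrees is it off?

Tangent(A1, LQ) at L — off by 6.90°.

S = (0.00, 0.00) ✓; S.y = 0.00, U.y = 0.00 ✓; |SU| = 35.10 ✓; ∠(RU, US) = 90.00° ✓; |RU| = 5.600 ✓; bearing(R→L) − bearing(R→U) = 64.00° ✓; |RL| = 5.600 ✓; ∠(RL, LQ) = 83.10° ✗; |LQ| = 27.80 ✓.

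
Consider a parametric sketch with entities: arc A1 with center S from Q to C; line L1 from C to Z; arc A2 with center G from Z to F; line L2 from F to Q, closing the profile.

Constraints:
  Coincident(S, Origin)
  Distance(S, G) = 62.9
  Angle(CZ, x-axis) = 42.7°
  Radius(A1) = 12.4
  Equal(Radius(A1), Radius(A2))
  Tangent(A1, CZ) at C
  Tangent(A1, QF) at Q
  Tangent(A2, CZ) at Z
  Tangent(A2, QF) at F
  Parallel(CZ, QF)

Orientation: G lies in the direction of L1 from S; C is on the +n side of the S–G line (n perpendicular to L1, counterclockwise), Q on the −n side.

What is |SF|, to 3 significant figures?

64.1

The slot axis is L1's direction at 42.7°, so u = (cos 42.7°, sin 42.7°) = (0.735, 0.678) and n = (−sin 42.7°, cos 42.7°) = (-0.678, 0.735). S is at the origin and G lies 62.9 along u from S, so G = 62.9·u = (46.2, 42.7). Tangency of A1 to both parallel lines with radius 12.4 puts C and Q at S ± 12.4·n: C = (-8.41, 9.11), Q = (8.41, -9.11). Equal radii place Z and F the same way about G: Z = G + 12.4·n = (37.8, 51.8), F = G − 12.4·n = (54.6, 33.5). Then |SF| = |F − S| = 64.1.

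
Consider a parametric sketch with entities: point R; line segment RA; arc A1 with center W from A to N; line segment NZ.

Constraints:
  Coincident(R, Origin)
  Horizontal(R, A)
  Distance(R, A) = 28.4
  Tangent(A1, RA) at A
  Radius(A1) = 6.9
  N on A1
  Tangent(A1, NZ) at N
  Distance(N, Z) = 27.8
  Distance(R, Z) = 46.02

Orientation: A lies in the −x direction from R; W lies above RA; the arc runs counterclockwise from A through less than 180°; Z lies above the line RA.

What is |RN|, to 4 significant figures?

23.45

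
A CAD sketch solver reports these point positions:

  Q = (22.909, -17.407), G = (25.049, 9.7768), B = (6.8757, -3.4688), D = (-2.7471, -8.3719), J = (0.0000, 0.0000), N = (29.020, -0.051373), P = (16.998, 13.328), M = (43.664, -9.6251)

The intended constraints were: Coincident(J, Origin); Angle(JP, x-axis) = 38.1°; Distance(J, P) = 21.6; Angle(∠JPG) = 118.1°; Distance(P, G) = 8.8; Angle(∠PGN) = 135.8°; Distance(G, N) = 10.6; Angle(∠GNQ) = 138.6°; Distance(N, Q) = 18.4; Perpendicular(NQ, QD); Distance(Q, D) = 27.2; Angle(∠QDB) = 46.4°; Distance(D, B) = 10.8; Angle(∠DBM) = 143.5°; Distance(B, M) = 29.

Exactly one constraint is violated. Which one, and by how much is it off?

Distance(B, M) = 29 — off by 8.30.

J = (0.00, 0.00) ✓; JP at 38.10° ✓; |JP| = 21.60 ✓; ∠JPG = 118.1° ✓; |PG| = 8.799 ✓; ∠PGN = 135.8° ✓; |GN| = 10.60 ✓; ∠GNQ = 138.6° ✓; |NQ| = 18.40 ✓; ∠(NQ, QD) = 90.00° ✓; |QD| = 27.20 ✓; ∠QDB = 46.40° ✓; |DB| = 10.80 ✓; ∠DBM = 143.5° ✓; |BM| = 37.30 ✗.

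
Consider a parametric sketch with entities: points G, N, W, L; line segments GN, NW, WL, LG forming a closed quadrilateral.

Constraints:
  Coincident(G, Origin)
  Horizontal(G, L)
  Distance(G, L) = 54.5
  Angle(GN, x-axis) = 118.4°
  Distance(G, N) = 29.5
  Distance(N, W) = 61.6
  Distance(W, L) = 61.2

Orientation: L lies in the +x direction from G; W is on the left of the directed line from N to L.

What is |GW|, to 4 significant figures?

70.12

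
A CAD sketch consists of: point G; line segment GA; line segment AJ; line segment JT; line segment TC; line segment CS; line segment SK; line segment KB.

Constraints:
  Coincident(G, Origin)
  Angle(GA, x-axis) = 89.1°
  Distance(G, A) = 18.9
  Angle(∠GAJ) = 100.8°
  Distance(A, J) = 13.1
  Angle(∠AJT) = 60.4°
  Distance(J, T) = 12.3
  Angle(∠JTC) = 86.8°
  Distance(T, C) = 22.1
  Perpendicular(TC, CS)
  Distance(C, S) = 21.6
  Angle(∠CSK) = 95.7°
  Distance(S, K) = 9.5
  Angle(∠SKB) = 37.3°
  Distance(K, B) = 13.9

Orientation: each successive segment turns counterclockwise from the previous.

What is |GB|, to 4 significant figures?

31.25

G is at the origin; GA runs at 89.1° with length 18.9, so A = (0.2969, 18.90). ∠GAJ = 100.8° gives AJ at 168.3° from the x-axis; with |AJ| = 13.1, J = (-12.53, 21.55). ∠AJT = 60.4° gives JT at -72.10° from the x-axis; with |JT| = 12.3, T = (-8.750, 9.850). ∠JTC = 86.8° gives TC at 21.10° from the x-axis; with |TC| = 22.1, C = (11.87, 17.81). TC ⟂ CS, so CS runs at 111.1°; with |CS| = 21.6, S = (4.092, 37.96). ∠CSK = 95.7° gives SK at -164.6° from the x-axis; with |SK| = 9.5, K = (-5.067, 35.43). ∠SKB = 37.3° gives KB at -21.90° from the x-axis; with |KB| = 13.9, B = (7.830, 30.25). Then |GB| = |B − G| = 31.25.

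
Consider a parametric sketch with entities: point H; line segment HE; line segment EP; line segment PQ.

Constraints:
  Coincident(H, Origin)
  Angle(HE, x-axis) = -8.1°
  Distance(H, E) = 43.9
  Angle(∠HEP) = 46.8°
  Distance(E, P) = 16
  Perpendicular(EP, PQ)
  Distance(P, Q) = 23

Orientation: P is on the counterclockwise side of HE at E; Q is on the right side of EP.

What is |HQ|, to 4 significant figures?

56.77

∠HEP = 46.8°, so EP runs at -8.1° + (180° − 46.8°) = 125.1° from the x-axis; with |EP| = 16.0, P = E + 16.0·(cos 125.1°, sin 125.1°) = (34.26, 6.905). EP ⟂ PQ; with |PQ| = 23.0 on the right of EP, Q = P + 23.0·(0.8181, 0.5750) = (53.08, 20.13). Then |HQ| = |Q − H| = 56.77.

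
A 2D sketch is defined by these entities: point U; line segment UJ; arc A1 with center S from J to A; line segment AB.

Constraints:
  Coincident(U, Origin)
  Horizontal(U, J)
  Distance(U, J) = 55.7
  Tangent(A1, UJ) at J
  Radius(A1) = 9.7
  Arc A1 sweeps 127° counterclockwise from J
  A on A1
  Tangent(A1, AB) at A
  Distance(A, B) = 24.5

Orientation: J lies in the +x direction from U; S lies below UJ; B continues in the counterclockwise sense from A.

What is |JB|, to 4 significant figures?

35.79

U is at the origin; U and J share the same y with |UJ| = 55.7 and J on the +x side, so J = (55.70, 0.000). A1 meets UJ tangentially, so SJ is at right angles to UJ, so S = J + (0, -9.7) = (55.70, -9.700). On A1, J sits at bearing 90° from S; a 127° counterclockwise sweep puts A at bearing 217°, so A = S + 9.7·(cos 217°, sin 217°) = (47.95, -15.54). A1 meets AB tangentially, so SA is at right angles to AB, so AB runs along (−sin 217°, cos 217°); with |AB| = 24.5, B = (62.70, -35.10). Then |JB| = |B − J| = 35.79.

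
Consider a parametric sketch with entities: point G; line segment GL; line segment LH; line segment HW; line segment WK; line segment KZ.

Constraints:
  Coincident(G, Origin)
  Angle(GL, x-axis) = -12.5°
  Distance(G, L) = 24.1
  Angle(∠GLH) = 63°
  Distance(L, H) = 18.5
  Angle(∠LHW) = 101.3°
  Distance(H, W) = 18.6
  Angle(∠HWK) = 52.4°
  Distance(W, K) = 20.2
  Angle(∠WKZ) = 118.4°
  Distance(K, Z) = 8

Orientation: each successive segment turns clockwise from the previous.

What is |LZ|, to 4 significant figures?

3.960

G is at the origin; GL runs at -12.5° with length 24.1, so L = (23.53, -5.216). ∠GLH = 63.0° gives LH at -129.5° from the x-axis; with |LH| = 18.5, H = (11.76, -19.49). ∠LHW = 101.3° gives HW at 151.8° from the x-axis; with |HW| = 18.6, W = (-4.631, -10.70). ∠HWK = 52.4° gives WK at 24.20° from the x-axis; with |WK| = 20.2, K = (13.79, -2.421). ∠WKZ = 118.4° gives KZ at -37.40° from the x-axis; with |KZ| = 8.0, Z = (20.15, -7.280). Then |LZ| = |Z − L| = 3.960.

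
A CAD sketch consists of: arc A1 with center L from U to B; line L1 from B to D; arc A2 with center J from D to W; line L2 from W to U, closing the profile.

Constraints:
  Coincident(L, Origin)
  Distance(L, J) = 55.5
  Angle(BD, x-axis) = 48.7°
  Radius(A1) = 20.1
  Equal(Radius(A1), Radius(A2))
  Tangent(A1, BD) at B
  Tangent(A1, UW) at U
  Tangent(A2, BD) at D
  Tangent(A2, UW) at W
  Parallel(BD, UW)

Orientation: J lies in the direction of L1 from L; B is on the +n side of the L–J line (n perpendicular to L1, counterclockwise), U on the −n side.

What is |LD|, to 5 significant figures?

59.028

The slot axis is L1's direction at 48.7°, so u = (cos 48.7°, sin 48.7°) = (0.66000, 0.75126) and n = (−sin 48.7°, cos 48.7°) = (-0.75126, 0.66000). L is at the origin and J lies 55.5 along u from L, so J = 55.5·u = (36.630, 41.695). Tangency of A1 to both parallel lines with radius 20.1 puts B and U at L ± 20.1·n: B = (-15.100, 13.266), U = (15.100, -13.266). Equal radii place D and W the same way about J: D = J + 20.1·n = (21.530, 54.961), W = J − 20.1·n = (51.731, 28.429). Then |LD| = |D − L| = 59.028.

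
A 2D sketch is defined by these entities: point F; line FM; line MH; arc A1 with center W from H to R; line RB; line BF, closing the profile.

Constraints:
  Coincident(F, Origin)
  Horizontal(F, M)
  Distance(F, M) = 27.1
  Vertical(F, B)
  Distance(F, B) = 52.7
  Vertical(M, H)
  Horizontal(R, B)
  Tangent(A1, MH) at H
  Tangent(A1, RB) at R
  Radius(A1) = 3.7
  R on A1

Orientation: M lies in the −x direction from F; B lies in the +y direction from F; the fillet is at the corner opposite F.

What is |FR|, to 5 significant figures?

57.662

F is at the origin; FM is horizontal with |FM| = 27.1 and M on the −x side, so M = (-27.100, 0.0000). FB is vertical with |FB| = 52.7 and B on the +y side, so B = (0.0000, 52.700). The virtual corner opposite F is at (-27.100, 52.700). A1 meets MH tangentially, so WH is at right angles to MH and since A1 is tangent to RB there, WR ⟂ RB, with radius 3.7, so the center W sits 3.7 in from both sides at W = (-23.400, 49.000). That places the tangent points at H = (-27.100, 49.000) on MH and R = (-23.400, 52.700) on RB. Then |FR| = |R − F| = 57.662.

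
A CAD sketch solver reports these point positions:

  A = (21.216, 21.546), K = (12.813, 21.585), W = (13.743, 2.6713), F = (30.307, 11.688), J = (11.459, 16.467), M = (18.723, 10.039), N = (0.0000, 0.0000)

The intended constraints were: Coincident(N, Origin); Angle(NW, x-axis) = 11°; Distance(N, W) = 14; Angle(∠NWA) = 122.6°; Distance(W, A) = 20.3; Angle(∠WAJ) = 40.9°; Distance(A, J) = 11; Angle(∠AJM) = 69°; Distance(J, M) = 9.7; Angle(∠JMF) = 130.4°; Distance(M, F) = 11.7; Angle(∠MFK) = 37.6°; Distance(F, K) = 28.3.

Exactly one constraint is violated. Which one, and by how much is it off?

Distance(F, K) = 28.3 — off by 8.20.

N = (0.00, 0.00) ✓; NW at 11.00° ✓; |NW| = 14.00 ✓; ∠NWA = 122.6° ✓; |WA| = 20.30 ✓; ∠WAJ = 40.90° ✓; |AJ| = 11.00 ✓; ∠AJM = 69.01° ✓; |JM| = 9.700 ✓; ∠JMF = 130.4° ✓; |MF| = 11.70 ✓; ∠MFK = 37.60° ✓; |FK| = 20.10 ✗.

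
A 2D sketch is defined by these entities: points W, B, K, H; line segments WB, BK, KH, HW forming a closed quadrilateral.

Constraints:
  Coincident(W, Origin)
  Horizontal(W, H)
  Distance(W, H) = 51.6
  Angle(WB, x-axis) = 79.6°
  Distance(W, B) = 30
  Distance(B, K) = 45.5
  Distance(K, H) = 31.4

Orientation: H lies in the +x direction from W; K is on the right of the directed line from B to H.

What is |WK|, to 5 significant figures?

26.029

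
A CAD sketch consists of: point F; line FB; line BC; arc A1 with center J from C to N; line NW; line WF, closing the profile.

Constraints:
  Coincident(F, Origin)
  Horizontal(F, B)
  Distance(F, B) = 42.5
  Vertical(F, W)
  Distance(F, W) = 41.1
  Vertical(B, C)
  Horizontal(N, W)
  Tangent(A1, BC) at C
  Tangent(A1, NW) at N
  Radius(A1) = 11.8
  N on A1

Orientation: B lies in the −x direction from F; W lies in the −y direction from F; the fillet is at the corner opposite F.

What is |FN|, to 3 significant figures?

51.3

F is at the origin; FB is horizontal with |FB| = 42.5 and B on the −x side, so B = (-42.5, 0.00). FW is vertical with |FW| = 41.1 and W on the −y side, so W = (0.00, -41.1). The virtual corner opposite F is at (-42.5, -41.1). Tangency of A1 to BC means the radius JC is perpendicular to BC and the tangent condition forces JN to be normal to NW, with radius 11.8, so the center J sits 11.8 in from both sides at J = (-30.7, -29.3). That places the tangent points at C = (-42.5, -29.3) on BC and N = (-30.7, -41.1) on NW. Then |FN| = |N − F| = 51.3.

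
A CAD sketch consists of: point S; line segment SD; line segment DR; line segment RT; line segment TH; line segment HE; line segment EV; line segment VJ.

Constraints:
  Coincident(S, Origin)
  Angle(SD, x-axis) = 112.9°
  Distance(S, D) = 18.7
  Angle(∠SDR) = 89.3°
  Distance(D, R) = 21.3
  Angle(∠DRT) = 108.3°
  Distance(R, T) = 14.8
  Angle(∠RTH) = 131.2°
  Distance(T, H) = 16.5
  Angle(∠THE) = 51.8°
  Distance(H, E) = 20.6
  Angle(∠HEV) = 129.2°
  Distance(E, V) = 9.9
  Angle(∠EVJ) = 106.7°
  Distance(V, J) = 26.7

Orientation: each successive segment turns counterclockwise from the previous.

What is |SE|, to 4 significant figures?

13.78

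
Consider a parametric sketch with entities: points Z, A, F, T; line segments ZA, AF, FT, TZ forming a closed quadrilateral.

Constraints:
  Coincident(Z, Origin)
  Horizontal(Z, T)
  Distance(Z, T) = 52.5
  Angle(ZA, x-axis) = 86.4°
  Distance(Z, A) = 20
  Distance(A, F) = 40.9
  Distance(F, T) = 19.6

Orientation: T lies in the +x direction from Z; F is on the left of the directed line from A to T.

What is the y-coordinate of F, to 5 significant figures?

16.559

Z is at the origin; Z and T share the same y with |ZT| = 52.5 and T in +x, so T = (52.5, 0). ZA runs at 86.4° with |ZA| = 20.0, so A = (1.2558, 19.961). F is determined by |AF| = 40.9 and |FT| = 19.6 together: it lies at the intersection of circle(A, 40.9) and circle(T, 19.6). With |AT| = 54.994, the foot of the radical line on AT is 39.213 from A and the perpendicular offset is √(40.9² − 39.213²) = 11.624. Taking the left-of-AT solution: F = (42.014, 16.559).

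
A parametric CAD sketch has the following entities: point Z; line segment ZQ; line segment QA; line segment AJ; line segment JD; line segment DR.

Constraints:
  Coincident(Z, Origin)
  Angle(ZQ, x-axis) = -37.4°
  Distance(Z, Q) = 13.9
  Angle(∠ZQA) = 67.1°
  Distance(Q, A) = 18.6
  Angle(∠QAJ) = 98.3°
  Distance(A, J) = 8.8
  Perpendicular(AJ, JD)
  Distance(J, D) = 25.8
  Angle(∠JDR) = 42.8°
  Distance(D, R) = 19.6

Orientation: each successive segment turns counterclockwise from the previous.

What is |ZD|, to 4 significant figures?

11.07

∠QAJ = 98.3° gives AJ at 157.2° from the x-axis; with |AJ| = 8.8, J = (7.587, 12.98). AJ is perpendicular to JD, so JD runs at -112.8°; with |JD| = 25.8, D = (-2.411, -10.81). Then |ZD| = |D − Z| = 11.07.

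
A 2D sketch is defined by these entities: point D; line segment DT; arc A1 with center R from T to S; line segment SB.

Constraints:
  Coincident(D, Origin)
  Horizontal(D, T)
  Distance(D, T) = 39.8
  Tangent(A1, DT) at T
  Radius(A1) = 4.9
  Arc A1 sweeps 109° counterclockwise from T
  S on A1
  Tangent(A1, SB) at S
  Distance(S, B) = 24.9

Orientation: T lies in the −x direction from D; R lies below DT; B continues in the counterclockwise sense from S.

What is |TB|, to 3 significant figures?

30.2

On A1, T sits at bearing 90° from R; a 109° counterclockwise sweep puts S at bearing 199°, so S = R + 4.9·(cos 199°, sin 199°) = (-44.4, -6.50). Since A1 is tangent to SB there, RS ⟂ SB, so SB runs along (−sin 199°, cos 199°); with |SB| = 24.9, B = (-36.3, -30.0). Then |TB| = |B − T| = 30.2.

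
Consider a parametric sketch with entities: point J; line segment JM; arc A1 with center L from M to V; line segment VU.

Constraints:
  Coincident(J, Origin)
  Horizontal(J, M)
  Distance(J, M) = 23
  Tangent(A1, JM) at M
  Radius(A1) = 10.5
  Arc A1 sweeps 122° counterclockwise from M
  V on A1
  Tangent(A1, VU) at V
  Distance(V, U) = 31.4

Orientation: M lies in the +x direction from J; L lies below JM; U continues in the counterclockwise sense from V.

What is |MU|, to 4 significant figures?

43.39

On A1, M sits at bearing 90° from L; a 122° counterclockwise sweep puts V at bearing 212°, so V = L + 10.5·(cos 212°, sin 212°) = (14.10, -16.06). Tangency of A1 to VU means the radius LV is perpendicular to VU, so VU runs along (−sin 212°, cos 212°); with |VU| = 31.4, U = (30.73, -42.69). Then |MU| = |U − M| = 43.39.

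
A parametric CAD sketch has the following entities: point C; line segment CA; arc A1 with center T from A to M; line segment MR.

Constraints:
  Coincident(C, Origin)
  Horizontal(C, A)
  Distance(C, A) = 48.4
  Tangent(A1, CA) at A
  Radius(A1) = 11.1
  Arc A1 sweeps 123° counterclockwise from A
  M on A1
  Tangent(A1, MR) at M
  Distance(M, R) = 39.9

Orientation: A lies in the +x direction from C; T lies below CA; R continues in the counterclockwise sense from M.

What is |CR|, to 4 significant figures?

79.12

On A1, A sits at bearing 90° from T; a 123° counterclockwise sweep puts M at bearing 213°, so M = T + 11.1·(cos 213°, sin 213°) = (39.09, -17.15). Since A1 is tangent to MR there, TM ⟂ MR, so MR runs along (−sin 213°, cos 213°); with |MR| = 39.9, R = (60.82, -50.61). Then |CR| = |R − C| = 79.12.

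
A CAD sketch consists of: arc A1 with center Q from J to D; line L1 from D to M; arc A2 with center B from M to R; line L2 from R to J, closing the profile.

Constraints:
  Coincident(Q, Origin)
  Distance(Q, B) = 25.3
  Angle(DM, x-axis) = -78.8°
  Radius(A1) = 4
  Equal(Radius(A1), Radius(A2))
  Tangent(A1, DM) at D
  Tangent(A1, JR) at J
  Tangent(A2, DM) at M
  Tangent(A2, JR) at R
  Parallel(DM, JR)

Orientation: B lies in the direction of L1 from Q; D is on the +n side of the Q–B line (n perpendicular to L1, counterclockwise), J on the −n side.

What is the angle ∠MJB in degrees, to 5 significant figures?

8.5630°

Tangency of A1 to both parallel lines with radius 4.0 puts D and J at Q ± 4.0·n: D = (3.9238, 0.77694), J = (-3.9238, -0.77694). Equal radii place M and R the same way about B: M = B + 4.0·n = (8.8379, -24.041), R = B − 4.0·n = (0.99031, -25.595). Then cos ∠MJB = JM·JB / (|JM||JB|), giving 8.5630°.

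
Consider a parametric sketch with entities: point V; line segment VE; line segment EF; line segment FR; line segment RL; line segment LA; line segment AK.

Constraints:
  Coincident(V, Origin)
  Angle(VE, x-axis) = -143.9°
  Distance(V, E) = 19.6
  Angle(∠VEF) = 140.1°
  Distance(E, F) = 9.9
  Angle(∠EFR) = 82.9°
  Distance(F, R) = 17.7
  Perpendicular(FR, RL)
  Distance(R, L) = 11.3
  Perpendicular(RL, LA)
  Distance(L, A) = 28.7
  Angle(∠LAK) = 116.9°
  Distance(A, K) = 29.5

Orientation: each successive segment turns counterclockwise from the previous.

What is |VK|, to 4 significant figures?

55.24

V is at the origin; VE runs at -143.9° with length 19.6, so E = (-15.84, -11.55). ∠VEF = 140.1° gives EF at -104.0° from the x-axis; with |EF| = 9.9, F = (-18.23, -21.15). ∠EFR = 82.9° gives FR at -6.900° from the x-axis; with |FR| = 17.7, R = (-0.6598, -23.28). FR is perpendicular to RL, so RL runs at 83.10°; with |RL| = 11.3, L = (0.6977, -12.06). RL is perpendicular to LA, so LA runs at 173.1°; with |LA| = 28.7, A = (-27.79, -8.615). ∠LAK = 116.9° gives AK at -123.8° from the x-axis; with |AK| = 29.5, K = (-44.21, -33.13). Then |VK| = |K − V| = 55.24.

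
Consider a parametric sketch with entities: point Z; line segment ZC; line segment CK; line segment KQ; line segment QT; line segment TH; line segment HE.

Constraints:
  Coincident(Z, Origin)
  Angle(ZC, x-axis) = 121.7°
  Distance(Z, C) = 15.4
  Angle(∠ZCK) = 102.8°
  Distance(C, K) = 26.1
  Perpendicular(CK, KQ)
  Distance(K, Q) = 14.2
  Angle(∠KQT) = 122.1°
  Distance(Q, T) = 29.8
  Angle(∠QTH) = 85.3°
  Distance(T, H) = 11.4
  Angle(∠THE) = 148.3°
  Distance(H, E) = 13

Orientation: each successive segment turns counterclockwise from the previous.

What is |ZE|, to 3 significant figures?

8.07

Z is at the origin; ZC runs at 121.7° with length 15.4, so C = (-8.09, 13.1). ∠ZCK = 102.8° gives CK at -161° from the x-axis; with |CK| = 26.1, K = (-32.8, 4.65). CK ⟂ KQ, so KQ runs at -71.1°; with |KQ| = 14.2, Q = (-28.2, -8.79). ∠KQT = 122.1° gives QT at -13.2° from the x-axis; with |QT| = 29.8, T = (0.827, -15.6). ∠QTH = 85.3° gives TH at 81.5° from the x-axis; with |TH| = 11.4, H = (2.51, -4.32). ∠THE = 148.3° gives HE at 113° from the x-axis; with |HE| = 13.0, E = (-2.61, 7.63). Then |ZE| = |E − Z| = 8.07.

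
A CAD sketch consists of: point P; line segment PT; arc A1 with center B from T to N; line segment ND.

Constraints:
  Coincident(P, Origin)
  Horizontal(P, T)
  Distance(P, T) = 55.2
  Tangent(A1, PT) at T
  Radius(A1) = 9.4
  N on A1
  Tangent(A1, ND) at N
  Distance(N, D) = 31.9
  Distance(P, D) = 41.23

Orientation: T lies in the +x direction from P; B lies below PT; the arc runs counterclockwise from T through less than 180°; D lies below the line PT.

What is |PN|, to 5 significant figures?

47.776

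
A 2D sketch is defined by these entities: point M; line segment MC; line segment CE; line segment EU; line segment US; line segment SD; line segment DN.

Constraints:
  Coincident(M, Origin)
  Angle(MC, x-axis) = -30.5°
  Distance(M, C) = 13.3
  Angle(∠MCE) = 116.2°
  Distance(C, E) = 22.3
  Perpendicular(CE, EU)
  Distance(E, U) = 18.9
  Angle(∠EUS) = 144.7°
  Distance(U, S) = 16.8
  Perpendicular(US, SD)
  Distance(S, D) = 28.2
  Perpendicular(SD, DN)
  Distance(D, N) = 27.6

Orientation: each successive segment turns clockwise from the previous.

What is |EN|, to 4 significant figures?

17.89

M is at the origin; MC runs at -30.5° with length 13.3, so C = (11.46, -6.750). ∠MCE = 116.2° gives CE at -94.30° from the x-axis; with |CE| = 22.3, E = (9.788, -28.99). The perpendicularity gives EU at right angles to CE, so EU runs at 175.7°; with |EU| = 18.9, U = (-9.059, -27.57). ∠EUS = 144.7° gives US at 140.4° from the x-axis; with |US| = 16.8, S = (-22.00, -16.86). The perpendicularity gives SD at right angles to US, so SD runs at 50.40°; with |SD| = 28.2, D = (-4.028, 4.867). SD ⟂ DN, so DN runs at -39.60°; with |DN| = 27.6, N = (17.24, -12.73). Then |EN| = |N − E| = 17.89.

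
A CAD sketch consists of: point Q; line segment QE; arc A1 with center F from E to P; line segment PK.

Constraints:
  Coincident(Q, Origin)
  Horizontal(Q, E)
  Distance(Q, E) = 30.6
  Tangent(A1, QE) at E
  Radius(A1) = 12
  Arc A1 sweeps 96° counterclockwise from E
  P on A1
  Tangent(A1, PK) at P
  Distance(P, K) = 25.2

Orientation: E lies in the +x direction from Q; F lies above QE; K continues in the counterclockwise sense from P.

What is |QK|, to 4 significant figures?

55.32

Q is at the origin; QE is horizontal with |QE| = 30.6 and E on the +x side, so E = (30.60, 0.000). Tangency of A1 to QE means the radius FE is perpendicular to QE, so F = E + (0, 12) = (30.60, 12.00). On A1, E sits at bearing -90° from F; a 96° counterclockwise sweep puts P at bearing 6°, so P = F + 12.0·(cos 6°, sin 6°) = (42.53, 13.25). A1 meets PK tangentially, so FP is at right angles to PK, so PK runs along (−sin 6°, cos 6°); with |PK| = 25.2, K = (39.90, 38.32). Then |QK| = |K − Q| = 55.32.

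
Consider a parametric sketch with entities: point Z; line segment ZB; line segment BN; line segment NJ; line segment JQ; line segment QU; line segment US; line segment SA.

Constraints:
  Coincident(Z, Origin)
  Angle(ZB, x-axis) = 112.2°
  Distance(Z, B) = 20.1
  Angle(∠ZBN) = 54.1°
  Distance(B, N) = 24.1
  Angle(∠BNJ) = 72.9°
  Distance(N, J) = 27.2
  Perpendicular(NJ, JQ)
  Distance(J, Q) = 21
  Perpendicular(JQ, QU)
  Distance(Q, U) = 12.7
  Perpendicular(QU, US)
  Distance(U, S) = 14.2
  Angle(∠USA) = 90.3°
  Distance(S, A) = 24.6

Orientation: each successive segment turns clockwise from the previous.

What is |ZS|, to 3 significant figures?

4.69

JQ is perpendicular to QU, so QU runs at 59.2°; with |QU| = 12.7, U = (-9.64, 11.2). QU is perpendicular to US, so US runs at -30.8°; with |US| = 14.2, S = (2.55, 3.93). Then |ZS| = |S − Z| = 4.69.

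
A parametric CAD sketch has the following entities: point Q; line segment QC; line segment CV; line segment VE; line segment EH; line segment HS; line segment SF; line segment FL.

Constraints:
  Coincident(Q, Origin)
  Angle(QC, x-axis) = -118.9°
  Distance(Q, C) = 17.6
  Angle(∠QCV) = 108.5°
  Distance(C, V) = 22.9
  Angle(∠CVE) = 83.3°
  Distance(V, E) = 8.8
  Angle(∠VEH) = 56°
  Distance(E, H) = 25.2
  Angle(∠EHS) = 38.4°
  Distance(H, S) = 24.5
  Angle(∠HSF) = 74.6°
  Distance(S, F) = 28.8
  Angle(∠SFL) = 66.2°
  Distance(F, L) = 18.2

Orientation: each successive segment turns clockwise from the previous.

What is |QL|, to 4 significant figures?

13.17

∠HSF = 74.6° gives SF at 61.90° from the x-axis; with |SF| = 28.8, F = (-22.95, 8.316). ∠SFL = 66.2° gives FL at -51.90° from the x-axis; with |FL| = 18.2, L = (-11.72, -6.006). Then |QL| = |L − Q| = 13.17.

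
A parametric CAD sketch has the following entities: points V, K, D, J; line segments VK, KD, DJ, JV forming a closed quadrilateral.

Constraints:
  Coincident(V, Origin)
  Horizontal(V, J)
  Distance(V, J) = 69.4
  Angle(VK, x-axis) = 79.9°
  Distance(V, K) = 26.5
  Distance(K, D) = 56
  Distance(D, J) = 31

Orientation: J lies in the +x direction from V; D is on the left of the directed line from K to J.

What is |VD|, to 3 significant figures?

67.4

V is at the origin; V and J share the same y with |VJ| = 69.4 and J in +x, so J = (69.4, 0). VK runs at 79.9° with |VK| = 26.5, so K = (4.65, 26.1). D is determined by |KD| = 56.0 and |DJ| = 31.0 together: it lies at the intersection of circle(K, 56.0) and circle(J, 31.0). With |KJ| = 69.8, the foot of the radical line on KJ is 50.5 from K and the perpendicular offset is √(56.0² − 50.5²) = 24.2. Taking the left-of-KJ solution: D = (60.5, 29.7).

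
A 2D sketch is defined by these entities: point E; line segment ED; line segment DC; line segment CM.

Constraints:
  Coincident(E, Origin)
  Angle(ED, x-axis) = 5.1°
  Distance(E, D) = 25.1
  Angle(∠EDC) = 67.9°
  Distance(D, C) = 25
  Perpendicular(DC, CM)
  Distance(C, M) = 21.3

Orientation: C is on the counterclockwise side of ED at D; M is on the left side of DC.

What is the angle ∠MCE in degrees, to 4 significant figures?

33.78°

E is at the origin; ED runs at 5.1° with length 25.1, so D = 25.1·(cos 5.1°, sin 5.1°) = (25.00, 2.231). ∠EDC = 67.9°, so DC runs at 5.1° + (180° − 67.9°) = 117.2° from the x-axis; with |DC| = 25.0, C = D + 25.0·(cos 117.2°, sin 117.2°) = (13.57, 24.47). The perpendicularity gives CM at right angles to DC; with |CM| = 21.3 on the left of DC, M = C + 21.3·(-0.8894, -0.4571) = (-5.371, 14.73). Then cos ∠MCE = CM·CE / (|CM||CE|), giving 33.78°.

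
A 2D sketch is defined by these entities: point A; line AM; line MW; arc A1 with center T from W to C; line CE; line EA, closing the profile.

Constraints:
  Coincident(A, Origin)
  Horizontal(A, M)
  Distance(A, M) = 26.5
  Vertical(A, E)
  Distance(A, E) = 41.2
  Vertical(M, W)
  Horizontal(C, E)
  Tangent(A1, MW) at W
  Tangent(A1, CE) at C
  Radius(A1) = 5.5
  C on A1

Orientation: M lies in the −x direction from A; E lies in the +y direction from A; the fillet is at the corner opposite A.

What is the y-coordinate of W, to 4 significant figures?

35.70

A is at the origin; A and M share the same y with |AM| = 26.5 and M on the −x side, so M = (-26.50, 0.000). A and E share the same x with |AE| = 41.2 and E on the +y side, so E = (0.000, 41.20). The virtual corner opposite A is at (-26.50, 41.20). Since A1 is tangent to MW there, TW ⟂ MW and the tangent condition forces TC to be normal to CE, with radius 5.5, so the center T sits 5.5 in from both sides at T = (-21.00, 35.70). That places the tangent points at W = (-26.50, 35.70) on MW and C = (-21.00, 41.20) on CE. So W.y = 35.70.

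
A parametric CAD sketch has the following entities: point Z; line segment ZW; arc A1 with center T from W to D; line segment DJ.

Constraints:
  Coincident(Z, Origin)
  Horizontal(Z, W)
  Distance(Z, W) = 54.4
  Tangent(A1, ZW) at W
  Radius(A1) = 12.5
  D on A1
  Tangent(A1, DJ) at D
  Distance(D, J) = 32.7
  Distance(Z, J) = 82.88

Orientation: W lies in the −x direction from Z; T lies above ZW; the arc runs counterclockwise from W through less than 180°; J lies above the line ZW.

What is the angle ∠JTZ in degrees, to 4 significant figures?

130.3°

Z is at the origin; ZW is horizontal with |ZW| = 54.4 and W on the −x side, so W = (-54.40, 0.000). Tangency of A1 to ZW means the radius TW is perpendicular to ZW, so T = W + (0, 12.5) = (-54.40, 12.50). Since TD ⟂ DJ (tangency), |TJ| = √(12.5² + 32.7²) = 35.01 regardless of where D sits on A1. So J lies on both circle(Z, 82.88) and circle(T, 35.01); the above-ZW intersection is J = (-70.49, 43.59). D is the foot of the tangent from J: D = (-46.08, 21.83).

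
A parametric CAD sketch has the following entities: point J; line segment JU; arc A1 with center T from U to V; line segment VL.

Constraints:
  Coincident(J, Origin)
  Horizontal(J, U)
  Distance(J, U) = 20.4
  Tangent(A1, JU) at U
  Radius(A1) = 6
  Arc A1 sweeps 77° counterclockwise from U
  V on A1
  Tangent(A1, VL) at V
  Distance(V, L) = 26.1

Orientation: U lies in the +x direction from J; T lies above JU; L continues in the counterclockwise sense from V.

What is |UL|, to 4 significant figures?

32.28

J is at the origin; J and U share the same y with |JU| = 20.4 and U on the +x side, so U = (20.40, 0.000). A1 meets JU tangentially, so TU is at right angles to JU, so T = U + (0, 6) = (20.40, 6.000). On A1, U sits at bearing -90° from T; a 77° counterclockwise sweep puts V at bearing -13°, so V = T + 6.0·(cos -13°, sin -13°) = (26.25, 4.650). A1 meets VL tangentially, so TV is at right angles to VL, so VL runs along (−sin -13°, cos -13°); with |VL| = 26.1, L = (32.12, 30.08). Then |UL| = |L − U| = 32.28.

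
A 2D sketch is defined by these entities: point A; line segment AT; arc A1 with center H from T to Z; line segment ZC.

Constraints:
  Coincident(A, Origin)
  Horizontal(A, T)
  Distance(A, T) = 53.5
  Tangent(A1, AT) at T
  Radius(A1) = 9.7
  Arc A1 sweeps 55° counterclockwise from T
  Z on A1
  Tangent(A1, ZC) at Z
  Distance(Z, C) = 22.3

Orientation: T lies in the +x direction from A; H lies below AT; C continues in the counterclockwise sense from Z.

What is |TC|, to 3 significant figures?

30.5

A is at the origin; AT is horizontal with |AT| = 53.5 and T on the +x side, so T = (53.5, 0.00). Since A1 is tangent to AT there, HT ⟂ AT, so H = T + (0, -9.7) = (53.5, -9.70). On A1, T sits at bearing 90° from H; a 55° counterclockwise sweep puts Z at bearing 145°, so Z = H + 9.7·(cos 145°, sin 145°) = (45.6, -4.14). The tangent condition forces HZ to be normal to ZC, so ZC runs along (−sin 145°, cos 145°); with |ZC| = 22.3, C = (32.8, -22.4). Then |TC| = |C − T| = 30.5.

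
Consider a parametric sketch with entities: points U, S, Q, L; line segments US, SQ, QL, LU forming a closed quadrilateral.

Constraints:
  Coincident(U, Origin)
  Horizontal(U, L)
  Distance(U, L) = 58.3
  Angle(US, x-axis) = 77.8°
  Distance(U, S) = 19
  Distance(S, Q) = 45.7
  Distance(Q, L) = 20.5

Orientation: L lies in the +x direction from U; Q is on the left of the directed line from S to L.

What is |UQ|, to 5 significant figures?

53.086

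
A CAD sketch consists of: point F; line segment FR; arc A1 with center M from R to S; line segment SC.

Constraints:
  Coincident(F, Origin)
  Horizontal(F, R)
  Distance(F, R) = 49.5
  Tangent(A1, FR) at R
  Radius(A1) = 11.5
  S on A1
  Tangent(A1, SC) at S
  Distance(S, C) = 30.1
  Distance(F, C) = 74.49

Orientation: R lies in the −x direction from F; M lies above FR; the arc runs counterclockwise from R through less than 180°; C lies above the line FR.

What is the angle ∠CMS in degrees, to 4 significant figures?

69.09°

Checks: F = (0.00, 0.00) ✓; |MS| = 11.50 ✓; ∠(MS, SC) = 90.00° ✓; |SC| = 30.10 ✓; |FC| = 74.49 ✓.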